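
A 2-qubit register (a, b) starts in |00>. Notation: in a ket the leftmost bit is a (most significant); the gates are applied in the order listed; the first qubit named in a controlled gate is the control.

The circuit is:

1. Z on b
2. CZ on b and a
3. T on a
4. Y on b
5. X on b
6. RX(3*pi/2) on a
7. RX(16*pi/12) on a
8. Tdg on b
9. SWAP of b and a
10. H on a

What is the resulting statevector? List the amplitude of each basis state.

The final amplitudes are I*(1 - sqrt(3))/4 on |00>, -sqrt(3)/4 - 1/4 on |01>, I*(1 - sqrt(3))/4 on |10>, -sqrt(3)/4 - 1/4 on |11>.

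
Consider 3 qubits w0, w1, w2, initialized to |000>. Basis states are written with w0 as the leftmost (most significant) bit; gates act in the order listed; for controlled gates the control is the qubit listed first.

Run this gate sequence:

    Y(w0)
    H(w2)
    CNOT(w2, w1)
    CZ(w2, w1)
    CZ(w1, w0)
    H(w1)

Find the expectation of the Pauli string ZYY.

The observable ZYY averages to -1.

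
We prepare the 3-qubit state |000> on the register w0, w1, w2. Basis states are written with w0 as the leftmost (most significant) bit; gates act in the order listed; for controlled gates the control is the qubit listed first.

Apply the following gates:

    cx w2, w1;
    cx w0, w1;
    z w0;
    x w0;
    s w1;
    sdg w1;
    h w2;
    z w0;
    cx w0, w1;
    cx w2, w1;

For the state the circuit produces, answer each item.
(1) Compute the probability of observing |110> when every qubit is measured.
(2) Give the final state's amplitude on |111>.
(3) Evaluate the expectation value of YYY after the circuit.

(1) A full measurement returns |110> with probability 1/2.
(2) The amplitude on |111> is 0.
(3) The expectation value of YYY is 0.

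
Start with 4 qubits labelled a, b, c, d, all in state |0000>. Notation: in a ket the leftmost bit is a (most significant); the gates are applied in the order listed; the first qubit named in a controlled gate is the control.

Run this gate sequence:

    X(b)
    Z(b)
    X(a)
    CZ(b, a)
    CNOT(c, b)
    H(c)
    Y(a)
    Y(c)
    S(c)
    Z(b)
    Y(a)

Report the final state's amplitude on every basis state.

The resulting statevector has amplitude sqrt(2)*I/2 on |1100>, sqrt(2)/2 on |1110>, and 0 on every other basis state.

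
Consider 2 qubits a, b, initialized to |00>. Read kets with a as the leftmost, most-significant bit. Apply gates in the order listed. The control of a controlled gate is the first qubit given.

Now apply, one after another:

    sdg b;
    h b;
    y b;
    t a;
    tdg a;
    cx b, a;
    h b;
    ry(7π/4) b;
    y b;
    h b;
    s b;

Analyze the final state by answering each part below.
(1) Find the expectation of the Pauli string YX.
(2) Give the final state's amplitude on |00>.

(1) In the final state, YX has expectation -1.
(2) The final state's coefficient on |00> equals -sqrt(4 - 2*sqrt(2))/4.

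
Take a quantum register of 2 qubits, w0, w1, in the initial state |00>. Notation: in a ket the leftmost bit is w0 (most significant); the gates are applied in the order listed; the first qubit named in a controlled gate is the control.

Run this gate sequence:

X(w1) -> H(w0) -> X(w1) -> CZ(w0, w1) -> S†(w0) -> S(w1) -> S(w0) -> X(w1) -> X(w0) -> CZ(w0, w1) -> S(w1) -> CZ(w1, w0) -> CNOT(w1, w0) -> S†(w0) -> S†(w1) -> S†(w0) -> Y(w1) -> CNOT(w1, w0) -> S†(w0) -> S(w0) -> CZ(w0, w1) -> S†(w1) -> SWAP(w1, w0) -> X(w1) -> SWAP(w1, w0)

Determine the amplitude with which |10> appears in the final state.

The final state's coefficient on |10> equals -sqrt(2)*I/2.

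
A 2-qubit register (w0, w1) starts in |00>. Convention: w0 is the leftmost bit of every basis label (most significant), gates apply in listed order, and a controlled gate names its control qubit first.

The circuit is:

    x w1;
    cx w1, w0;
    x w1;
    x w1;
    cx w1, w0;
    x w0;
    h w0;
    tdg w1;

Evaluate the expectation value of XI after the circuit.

In the final state, XI has expectation -1. Key observation: steps 2-5 multiply out to the identity, so the circuit reduces to the remaining gates.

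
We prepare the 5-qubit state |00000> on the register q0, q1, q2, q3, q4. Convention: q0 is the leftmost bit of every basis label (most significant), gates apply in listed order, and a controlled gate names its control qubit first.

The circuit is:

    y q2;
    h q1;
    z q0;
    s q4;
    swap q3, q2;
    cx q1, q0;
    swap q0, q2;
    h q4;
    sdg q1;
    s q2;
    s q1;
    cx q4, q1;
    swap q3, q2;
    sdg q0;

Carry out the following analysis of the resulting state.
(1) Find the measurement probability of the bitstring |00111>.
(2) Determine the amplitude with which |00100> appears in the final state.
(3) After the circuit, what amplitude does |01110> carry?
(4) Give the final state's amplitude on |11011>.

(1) Outcome |00111> occurs with probability 1/4.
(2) The amplitude on |00100> is I/2.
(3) |01110> carries amplitude -1/2 in the final state.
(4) The final state's coefficient on |11011> equals 0.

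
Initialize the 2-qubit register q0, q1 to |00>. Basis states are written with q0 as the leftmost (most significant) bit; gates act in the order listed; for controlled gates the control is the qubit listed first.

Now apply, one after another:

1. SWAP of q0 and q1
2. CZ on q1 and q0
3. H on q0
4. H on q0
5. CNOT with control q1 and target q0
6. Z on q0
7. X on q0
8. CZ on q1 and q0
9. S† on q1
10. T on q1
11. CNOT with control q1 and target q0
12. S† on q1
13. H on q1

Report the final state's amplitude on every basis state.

The resulting statevector has amplitude 0 on |00>, 0 on |01>, sqrt(2)/2 on |10>, sqrt(2)/2 on |11>. Key observation: the block from step 3 through step 4 cancels to the identity and can be dropped.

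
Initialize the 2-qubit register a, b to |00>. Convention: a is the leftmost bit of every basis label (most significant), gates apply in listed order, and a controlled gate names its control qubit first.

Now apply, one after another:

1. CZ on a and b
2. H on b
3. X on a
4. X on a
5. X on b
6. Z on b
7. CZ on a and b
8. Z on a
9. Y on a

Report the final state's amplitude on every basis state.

The final amplitudes are 0 on |00>, 0 on |01>, sqrt(2)*I/2 on |10>, -sqrt(2)*I/2 on |11>. Key observation: steps 3-4 multiply out to the identity, so the circuit reduces to the remaining gates.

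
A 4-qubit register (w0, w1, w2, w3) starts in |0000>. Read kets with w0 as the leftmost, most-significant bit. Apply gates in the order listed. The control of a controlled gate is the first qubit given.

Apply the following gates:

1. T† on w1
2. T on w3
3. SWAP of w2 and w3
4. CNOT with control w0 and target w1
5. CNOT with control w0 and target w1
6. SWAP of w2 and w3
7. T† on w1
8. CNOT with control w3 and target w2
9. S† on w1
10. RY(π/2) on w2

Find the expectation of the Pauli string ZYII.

In the final state, ZYII has expectation 0. Key observation: steps 3-6 multiply out to the identity, so the circuit reduces to the remaining gates.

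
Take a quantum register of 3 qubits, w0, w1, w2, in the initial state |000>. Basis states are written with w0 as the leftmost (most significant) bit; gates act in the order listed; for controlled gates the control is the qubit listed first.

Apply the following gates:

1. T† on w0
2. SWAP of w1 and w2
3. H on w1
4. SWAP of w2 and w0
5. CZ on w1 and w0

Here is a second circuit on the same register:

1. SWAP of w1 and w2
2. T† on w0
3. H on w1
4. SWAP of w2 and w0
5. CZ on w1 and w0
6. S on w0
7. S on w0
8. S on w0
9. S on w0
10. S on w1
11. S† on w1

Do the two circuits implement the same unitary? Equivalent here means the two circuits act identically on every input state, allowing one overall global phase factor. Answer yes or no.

Yes, they are equivalent — the unitaries differ by at most a global phase.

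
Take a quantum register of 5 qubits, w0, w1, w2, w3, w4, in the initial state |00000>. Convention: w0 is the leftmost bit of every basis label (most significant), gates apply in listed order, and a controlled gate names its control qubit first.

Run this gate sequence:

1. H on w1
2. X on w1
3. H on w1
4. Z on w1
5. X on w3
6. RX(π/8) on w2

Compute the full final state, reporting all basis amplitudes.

After the circuit, the state carries amplitude cos(pi/16) on |00010>, -I*sin(pi/16) on |00110>, and 0 on every other basis state. Key observation: gates 1-4 undo each other exactly, leaving only the rest of the circuit to track.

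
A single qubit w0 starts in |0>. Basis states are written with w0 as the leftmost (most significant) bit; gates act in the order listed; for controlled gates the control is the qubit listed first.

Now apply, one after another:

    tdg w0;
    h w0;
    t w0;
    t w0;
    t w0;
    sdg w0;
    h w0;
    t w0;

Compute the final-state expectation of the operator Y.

The expectation value of Y is -1/2.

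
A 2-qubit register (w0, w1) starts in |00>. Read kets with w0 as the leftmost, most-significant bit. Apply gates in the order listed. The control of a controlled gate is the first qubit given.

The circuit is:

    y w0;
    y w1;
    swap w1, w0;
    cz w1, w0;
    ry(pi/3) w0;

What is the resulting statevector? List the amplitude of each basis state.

The resulting statevector has amplitude 0 on |00>, -1/2 on |01>, 0 on |10>, sqrt(3)/2 on |11>.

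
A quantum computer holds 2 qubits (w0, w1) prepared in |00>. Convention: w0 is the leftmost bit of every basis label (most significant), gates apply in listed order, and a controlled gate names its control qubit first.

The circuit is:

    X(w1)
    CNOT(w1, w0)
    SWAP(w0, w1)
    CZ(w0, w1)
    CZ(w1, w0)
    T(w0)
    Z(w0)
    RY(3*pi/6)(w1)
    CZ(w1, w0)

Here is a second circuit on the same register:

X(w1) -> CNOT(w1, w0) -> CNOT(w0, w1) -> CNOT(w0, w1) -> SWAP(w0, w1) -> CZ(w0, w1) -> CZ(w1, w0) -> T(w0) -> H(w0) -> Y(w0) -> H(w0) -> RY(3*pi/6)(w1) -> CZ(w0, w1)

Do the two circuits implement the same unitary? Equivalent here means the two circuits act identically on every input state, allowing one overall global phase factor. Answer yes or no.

No — the two circuits implement different unitaries, even allowing a global phase.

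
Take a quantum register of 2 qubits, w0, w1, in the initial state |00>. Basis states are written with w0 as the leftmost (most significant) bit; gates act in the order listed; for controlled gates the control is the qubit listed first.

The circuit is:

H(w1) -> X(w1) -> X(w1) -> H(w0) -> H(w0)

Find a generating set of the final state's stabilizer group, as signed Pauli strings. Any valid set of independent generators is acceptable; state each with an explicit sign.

The stabilizer group can be generated by +IX, +ZI, among other valid generating sets.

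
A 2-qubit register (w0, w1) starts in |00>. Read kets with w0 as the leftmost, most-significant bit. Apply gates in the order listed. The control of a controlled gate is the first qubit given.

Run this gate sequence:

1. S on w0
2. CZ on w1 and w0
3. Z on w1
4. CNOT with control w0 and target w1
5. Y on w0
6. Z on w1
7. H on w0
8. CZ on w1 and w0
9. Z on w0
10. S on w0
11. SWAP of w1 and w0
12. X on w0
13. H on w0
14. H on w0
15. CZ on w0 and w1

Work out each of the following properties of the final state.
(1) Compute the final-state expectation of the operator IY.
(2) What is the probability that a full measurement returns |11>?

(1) The observable IY averages to -1.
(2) A full measurement returns |11> with probability 1/2.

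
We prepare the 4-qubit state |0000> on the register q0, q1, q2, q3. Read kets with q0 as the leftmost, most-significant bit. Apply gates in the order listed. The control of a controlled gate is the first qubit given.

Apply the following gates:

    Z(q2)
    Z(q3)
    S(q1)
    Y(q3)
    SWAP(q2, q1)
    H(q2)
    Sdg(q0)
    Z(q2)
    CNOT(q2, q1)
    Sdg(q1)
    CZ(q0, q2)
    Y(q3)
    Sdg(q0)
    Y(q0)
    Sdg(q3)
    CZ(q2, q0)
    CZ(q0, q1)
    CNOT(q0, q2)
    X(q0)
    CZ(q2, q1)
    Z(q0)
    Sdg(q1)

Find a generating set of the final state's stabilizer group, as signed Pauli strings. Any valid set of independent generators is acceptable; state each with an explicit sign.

The stabilizer group can be generated by +IXXI, +ZIII, -IZZI, +IIIZ, among other valid generating sets.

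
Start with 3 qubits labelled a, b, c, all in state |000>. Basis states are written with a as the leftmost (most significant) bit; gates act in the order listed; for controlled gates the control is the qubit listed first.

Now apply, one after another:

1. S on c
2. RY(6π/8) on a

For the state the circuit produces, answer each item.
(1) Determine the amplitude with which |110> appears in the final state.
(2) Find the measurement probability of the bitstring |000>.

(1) |110> carries amplitude 0 in the final state.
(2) The probability of measuring |000> is 1/2 - sqrt(2)/4.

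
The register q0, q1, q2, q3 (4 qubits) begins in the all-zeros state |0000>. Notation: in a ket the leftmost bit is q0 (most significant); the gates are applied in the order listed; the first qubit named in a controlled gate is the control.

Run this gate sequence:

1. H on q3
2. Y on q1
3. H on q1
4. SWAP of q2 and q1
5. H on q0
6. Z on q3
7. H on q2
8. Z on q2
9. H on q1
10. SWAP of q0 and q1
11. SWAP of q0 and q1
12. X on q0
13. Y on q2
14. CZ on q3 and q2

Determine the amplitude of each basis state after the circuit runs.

The final amplitudes are -sqrt(2)/4 on |0000>, sqrt(2)/4 on |0001>, 0 on |0010>, 0 on |0011>, -sqrt(2)/4 on |0100>, sqrt(2)/4 on |0101>, 0 on |0110>, 0 on |0111>, -sqrt(2)/4 on |1000>, sqrt(2)/4 on |1001>, 0 on |1010>, 0 on |1011>, -sqrt(2)/4 on |1100>, sqrt(2)/4 on |1101>, 0 on |1110>, 0 on |1111>. Key observation: the block from step 10 through step 11 cancels to the identity and can be dropped.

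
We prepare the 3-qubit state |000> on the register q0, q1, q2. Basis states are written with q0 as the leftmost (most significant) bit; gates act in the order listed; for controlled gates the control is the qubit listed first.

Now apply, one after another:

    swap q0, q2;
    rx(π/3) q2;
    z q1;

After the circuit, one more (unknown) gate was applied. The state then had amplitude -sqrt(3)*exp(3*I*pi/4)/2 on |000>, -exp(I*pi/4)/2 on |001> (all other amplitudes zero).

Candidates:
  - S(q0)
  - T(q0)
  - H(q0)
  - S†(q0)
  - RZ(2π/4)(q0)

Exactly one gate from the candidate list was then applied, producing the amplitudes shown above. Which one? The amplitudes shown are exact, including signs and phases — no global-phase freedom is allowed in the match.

The unique candidate consistent with the amplitudes is RZ(2π/4)(q0).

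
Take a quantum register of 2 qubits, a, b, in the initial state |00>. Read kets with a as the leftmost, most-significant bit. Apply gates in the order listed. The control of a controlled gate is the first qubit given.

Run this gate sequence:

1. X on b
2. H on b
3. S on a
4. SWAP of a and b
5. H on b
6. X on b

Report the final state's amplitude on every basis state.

After the circuit, the state carries amplitude 1/2 on |00>, 1/2 on |01>, -1/2 on |10>, -1/2 on |11>.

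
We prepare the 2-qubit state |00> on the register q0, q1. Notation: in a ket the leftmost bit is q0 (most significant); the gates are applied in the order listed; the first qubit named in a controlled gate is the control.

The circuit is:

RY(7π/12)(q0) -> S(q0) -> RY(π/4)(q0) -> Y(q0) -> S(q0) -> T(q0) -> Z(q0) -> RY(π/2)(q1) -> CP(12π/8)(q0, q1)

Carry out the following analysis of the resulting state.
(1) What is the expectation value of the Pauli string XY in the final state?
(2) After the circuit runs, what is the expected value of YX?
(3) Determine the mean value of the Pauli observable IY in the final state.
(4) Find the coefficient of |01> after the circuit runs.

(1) The expectation value of XY is -sqrt(3)/4 - 1/4.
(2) The expectation value of YX is -sqrt(6)/8 + sqrt(2)/8.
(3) The expectation value of IY is -5/8 + sqrt(3)/8.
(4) |01> carries amplitude (1 - I)*(1 + sqrt(3) + sqrt(2)*I)/8 in the final state.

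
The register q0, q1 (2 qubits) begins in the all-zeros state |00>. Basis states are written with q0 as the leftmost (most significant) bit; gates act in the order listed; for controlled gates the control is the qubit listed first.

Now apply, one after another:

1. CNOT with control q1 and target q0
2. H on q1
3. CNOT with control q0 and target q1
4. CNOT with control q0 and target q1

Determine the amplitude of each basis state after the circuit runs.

The resulting statevector has amplitude sqrt(2)/2 on |00>, sqrt(2)/2 on |01>, 0 on |10>, 0 on |11>. Key observation: gates 3-4 undo each other exactly, leaving only the rest of the circuit to track.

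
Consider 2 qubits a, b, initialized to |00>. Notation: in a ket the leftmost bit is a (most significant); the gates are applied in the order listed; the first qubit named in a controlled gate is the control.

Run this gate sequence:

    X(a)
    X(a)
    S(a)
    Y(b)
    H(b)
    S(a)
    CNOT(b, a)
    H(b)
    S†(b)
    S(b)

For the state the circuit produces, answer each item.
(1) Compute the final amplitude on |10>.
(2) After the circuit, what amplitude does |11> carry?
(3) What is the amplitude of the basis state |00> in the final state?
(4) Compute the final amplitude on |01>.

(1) |10> carries amplitude -I/2 in the final state.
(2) The amplitude on |11> is I/2.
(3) |00> carries amplitude I/2 in the final state.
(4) |01> carries amplitude I/2 in the final state.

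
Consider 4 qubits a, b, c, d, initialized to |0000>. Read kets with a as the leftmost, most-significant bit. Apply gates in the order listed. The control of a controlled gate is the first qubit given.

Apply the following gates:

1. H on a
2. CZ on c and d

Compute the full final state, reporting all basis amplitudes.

The resulting statevector has amplitude sqrt(2)/2 on |0000>, sqrt(2)/2 on |1000>, and 0 on every other basis state.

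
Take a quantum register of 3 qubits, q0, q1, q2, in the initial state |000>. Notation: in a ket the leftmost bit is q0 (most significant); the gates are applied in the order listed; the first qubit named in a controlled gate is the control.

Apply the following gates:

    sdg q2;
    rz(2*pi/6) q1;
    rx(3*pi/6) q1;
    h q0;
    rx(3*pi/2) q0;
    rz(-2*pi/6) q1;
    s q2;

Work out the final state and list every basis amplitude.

The resulting statevector has amplitude sqrt(2)*(-1 - I)/4 on |000>, 0 on |001>, sqrt(2)*(1 - I)*exp(2*I*pi/3)/4 on |010>, 0 on |011>, sqrt(2)*(-1 - I)/4 on |100>, 0 on |101>, sqrt(2)*(1 - I)*exp(2*I*pi/3)/4 on |110>, 0 on |111>.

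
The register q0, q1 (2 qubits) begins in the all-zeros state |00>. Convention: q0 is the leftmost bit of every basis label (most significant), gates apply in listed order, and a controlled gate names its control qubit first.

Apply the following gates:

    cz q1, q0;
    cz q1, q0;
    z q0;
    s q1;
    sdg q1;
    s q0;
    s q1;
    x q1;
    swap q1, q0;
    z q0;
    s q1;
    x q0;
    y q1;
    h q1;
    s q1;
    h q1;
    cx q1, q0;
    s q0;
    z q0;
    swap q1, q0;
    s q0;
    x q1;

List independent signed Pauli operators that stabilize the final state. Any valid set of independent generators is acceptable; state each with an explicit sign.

The final state is stabilized by the group generated by -XY, -ZZ; other independent generating sets are equally valid. Key observation: the block from step 4 through step 5 cancels to the identity and can be dropped.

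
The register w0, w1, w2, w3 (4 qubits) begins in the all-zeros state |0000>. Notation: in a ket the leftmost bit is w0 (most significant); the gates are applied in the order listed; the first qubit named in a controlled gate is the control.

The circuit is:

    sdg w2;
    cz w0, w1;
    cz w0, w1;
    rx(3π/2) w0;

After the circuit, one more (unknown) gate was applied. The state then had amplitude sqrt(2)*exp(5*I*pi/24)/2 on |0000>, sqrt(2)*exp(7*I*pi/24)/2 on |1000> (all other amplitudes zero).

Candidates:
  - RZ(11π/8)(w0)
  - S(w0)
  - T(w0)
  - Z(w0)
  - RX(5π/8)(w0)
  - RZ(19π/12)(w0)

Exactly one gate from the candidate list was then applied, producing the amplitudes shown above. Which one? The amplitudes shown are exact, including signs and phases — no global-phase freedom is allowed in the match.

It was RZ(19π/12)(w0) that produced the state shown. Key observation: the block from step 2 through step 3 cancels to the identity and can be dropped.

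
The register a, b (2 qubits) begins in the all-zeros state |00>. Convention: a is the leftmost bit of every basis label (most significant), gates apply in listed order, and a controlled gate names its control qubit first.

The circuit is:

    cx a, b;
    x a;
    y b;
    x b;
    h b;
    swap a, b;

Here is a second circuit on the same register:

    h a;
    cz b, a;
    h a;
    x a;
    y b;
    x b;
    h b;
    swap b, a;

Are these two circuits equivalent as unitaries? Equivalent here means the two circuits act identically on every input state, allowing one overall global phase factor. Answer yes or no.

No: there is an input state on which the two circuits produce genuinely different outputs (not merely differing by a phase).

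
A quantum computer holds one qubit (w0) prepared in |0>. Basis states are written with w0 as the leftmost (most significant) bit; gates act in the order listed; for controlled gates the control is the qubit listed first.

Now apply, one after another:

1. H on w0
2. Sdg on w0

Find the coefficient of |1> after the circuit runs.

The final state's coefficient on |1> equals -sqrt(2)*I/2.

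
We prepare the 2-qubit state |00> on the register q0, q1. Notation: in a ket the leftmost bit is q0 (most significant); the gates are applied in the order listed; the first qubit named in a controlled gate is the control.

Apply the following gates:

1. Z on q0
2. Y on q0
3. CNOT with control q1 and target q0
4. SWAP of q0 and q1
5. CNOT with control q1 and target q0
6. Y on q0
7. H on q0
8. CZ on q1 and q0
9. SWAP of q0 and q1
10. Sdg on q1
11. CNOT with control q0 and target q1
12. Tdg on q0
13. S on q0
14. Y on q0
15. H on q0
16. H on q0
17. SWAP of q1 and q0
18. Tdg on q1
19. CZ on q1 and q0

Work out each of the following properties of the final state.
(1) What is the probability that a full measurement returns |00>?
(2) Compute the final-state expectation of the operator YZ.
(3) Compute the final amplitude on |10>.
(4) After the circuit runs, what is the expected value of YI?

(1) Outcome |00> occurs with probability 1/2.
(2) The observable YZ averages to -1.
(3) The amplitude on |10> is -sqrt(2)*exp(3*I*pi/4)/2.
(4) The expectation value of YI is -1.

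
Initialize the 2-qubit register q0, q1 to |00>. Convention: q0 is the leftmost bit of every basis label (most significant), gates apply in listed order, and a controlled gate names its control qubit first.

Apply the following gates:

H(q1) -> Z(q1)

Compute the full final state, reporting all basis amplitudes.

The resulting statevector has amplitude sqrt(2)/2 on |00>, -sqrt(2)/2 on |01>, 0 on |10>, 0 on |11>.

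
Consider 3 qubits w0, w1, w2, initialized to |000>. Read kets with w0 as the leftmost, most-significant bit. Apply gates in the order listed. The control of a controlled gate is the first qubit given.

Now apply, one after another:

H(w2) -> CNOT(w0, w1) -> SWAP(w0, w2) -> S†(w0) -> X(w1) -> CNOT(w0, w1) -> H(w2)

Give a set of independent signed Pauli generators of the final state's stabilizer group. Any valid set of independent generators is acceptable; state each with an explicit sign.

The final state is stabilized by the group generated by +XYI, +IIX, -ZZI; other independent generating sets are equally valid.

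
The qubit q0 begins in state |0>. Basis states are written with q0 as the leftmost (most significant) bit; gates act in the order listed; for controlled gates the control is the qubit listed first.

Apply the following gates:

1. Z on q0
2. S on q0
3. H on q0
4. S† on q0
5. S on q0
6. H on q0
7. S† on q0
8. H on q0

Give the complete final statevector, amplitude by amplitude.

The final amplitudes are sqrt(2)/2 on |0>, sqrt(2)/2 on |1>. Key observation: the block from step 3 through step 6 cancels to the identity and can be dropped.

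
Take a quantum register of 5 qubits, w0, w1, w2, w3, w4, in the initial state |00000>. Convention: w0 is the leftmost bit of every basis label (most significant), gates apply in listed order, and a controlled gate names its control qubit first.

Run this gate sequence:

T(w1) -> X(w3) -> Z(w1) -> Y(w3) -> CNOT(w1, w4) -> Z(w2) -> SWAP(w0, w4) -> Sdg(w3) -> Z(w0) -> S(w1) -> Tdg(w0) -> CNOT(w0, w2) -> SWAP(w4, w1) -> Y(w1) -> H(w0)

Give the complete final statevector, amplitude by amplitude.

After the circuit, the state carries amplitude sqrt(2)/2 on |01000>, sqrt(2)/2 on |11000>, and 0 on every other basis state.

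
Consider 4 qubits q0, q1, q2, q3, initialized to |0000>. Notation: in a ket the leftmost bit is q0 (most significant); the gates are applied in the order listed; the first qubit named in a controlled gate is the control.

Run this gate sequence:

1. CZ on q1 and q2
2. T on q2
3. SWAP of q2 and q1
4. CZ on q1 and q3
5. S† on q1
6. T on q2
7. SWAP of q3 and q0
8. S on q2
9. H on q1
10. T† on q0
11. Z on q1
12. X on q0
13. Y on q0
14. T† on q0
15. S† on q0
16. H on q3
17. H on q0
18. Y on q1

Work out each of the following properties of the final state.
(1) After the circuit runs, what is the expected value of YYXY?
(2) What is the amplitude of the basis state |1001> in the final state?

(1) The expectation value of YYXY is 0.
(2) The final state's coefficient on |1001> equals sqrt(2)/4.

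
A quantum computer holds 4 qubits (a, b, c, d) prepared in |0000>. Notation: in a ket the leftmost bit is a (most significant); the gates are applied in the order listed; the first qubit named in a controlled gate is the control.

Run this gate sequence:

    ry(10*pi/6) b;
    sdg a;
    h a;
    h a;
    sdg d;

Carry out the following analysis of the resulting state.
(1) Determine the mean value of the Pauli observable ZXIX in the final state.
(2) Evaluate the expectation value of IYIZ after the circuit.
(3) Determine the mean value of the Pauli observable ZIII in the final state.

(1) The expectation value of ZXIX is 0. Key observation: gates 3-4 undo each other exactly, leaving only the rest of the circuit to track.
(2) The observable IYIZ averages to 0.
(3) The expectation value of ZIII is 1.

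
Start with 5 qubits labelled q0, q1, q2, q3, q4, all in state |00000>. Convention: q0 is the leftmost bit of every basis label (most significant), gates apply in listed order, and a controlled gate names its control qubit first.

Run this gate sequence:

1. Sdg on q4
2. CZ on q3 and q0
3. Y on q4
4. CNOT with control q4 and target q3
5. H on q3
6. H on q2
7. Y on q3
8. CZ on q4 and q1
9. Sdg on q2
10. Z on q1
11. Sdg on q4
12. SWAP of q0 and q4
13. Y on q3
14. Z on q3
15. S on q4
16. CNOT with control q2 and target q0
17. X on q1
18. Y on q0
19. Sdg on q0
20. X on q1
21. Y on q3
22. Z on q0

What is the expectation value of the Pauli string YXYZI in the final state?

In the final state, YXYZI has expectation 0.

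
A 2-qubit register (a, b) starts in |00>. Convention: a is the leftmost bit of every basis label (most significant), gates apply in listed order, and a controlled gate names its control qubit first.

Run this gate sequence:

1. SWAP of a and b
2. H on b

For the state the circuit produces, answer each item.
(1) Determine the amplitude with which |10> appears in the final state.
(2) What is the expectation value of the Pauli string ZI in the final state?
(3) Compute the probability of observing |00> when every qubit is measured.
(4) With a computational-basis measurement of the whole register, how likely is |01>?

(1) The amplitude on |10> is 0.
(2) In the final state, ZI has expectation 1.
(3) Outcome |00> occurs with probability 1/2.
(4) A full measurement returns |01> with probability 1/2.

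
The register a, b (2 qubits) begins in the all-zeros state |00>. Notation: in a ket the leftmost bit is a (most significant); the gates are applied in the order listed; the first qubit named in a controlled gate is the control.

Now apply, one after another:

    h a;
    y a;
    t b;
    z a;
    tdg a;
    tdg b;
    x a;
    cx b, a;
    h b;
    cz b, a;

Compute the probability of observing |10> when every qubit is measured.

A full measurement returns |10> with probability 1/4.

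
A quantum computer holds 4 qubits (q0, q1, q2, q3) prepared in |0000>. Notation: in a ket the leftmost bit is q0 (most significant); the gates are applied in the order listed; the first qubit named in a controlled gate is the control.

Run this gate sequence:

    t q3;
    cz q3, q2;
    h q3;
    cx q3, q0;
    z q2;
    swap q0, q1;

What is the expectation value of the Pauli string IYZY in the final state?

The expectation value of IYZY is -1.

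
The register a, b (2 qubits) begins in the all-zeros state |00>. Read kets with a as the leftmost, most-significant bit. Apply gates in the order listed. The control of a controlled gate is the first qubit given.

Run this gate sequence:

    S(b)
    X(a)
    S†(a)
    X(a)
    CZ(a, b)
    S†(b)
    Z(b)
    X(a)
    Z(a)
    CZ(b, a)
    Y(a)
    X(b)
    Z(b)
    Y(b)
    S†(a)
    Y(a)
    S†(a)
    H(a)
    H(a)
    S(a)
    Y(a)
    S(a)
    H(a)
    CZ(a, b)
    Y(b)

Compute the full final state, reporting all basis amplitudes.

After the circuit, the state carries amplitude 0 on |00>, -sqrt(2)/2 on |01>, 0 on |10>, -sqrt(2)/2 on |11>. Key observation: the block from step 16 through step 21 cancels to the identity and can be dropped.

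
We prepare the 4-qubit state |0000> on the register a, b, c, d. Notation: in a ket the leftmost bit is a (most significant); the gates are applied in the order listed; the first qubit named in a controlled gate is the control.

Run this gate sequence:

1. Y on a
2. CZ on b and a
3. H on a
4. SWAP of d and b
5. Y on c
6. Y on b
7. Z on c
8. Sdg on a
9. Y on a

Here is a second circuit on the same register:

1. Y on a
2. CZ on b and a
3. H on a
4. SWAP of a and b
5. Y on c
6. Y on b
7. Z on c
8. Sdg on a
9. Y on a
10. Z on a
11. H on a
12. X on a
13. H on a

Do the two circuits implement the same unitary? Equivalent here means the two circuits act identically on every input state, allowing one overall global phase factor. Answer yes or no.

No, they are not equivalent — no single phase factor reconciles the two unitaries.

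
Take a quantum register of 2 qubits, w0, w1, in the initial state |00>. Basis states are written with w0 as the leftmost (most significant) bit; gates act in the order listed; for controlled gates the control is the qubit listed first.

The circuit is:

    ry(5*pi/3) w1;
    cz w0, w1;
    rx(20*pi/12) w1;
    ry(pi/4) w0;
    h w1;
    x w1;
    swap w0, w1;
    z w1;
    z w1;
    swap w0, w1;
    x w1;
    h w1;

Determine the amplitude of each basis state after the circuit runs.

After the circuit, the state carries amplitude (1 - I)*(2 + I)*sqrt(sqrt(2) + 2)/8 on |00>, (-1/8 + I/8)*sqrt(3*sqrt(2) + 6) on |01>, (1 - I)*sqrt(2 - sqrt(2))*(2 + I)/8 on |10>, (-1/8 + I/8)*sqrt(6 - 3*sqrt(2)) on |11>. Key observation: the block from step 5 through step 12 cancels to the identity and can be dropped.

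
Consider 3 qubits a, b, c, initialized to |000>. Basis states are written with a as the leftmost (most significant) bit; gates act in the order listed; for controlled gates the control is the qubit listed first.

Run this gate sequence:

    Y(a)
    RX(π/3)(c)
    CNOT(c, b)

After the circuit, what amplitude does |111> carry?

|111> carries amplitude 1/2 in the final state.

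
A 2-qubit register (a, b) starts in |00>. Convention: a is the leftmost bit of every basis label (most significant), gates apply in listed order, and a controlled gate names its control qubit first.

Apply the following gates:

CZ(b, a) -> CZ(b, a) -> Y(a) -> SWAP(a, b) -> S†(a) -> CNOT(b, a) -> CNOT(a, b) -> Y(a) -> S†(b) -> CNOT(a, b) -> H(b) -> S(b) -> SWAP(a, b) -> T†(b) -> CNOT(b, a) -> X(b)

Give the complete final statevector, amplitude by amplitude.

The resulting statevector has amplitude 0 on |00>, sqrt(2)/2 on |01>, 0 on |10>, sqrt(2)*I/2 on |11>.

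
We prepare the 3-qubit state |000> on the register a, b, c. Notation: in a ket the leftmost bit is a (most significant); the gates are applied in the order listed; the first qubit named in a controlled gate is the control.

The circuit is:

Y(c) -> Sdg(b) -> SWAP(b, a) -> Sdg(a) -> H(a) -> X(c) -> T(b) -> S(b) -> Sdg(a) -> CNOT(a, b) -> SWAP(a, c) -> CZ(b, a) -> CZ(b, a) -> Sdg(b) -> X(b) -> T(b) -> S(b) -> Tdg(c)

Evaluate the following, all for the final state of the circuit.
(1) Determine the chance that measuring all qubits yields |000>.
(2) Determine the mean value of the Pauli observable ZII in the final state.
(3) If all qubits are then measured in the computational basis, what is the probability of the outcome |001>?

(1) A full measurement returns |000> with probability 0. Key observation: steps 12-13 multiply out to the identity, so the circuit reduces to the remaining gates.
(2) In the final state, ZII has expectation 1.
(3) The probability of measuring |001> is 1/2.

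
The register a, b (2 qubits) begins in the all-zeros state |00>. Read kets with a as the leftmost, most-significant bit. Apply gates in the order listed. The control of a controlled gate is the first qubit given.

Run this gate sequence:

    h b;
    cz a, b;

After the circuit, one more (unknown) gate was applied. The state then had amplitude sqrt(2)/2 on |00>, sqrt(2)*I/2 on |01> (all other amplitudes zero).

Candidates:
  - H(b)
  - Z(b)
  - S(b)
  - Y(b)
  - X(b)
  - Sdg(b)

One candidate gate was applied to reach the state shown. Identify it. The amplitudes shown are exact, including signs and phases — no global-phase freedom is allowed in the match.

It was S(b) that produced the state shown.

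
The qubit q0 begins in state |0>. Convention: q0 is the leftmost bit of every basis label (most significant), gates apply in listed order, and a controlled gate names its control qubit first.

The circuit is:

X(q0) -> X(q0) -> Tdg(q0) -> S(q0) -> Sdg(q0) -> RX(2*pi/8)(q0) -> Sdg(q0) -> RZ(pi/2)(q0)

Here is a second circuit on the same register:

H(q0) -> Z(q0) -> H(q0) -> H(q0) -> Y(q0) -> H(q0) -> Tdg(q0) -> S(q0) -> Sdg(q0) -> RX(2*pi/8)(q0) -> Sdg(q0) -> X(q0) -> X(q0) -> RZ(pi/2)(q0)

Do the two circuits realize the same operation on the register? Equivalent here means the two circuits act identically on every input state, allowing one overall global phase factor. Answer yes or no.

No — the two circuits implement different unitaries, even allowing a global phase.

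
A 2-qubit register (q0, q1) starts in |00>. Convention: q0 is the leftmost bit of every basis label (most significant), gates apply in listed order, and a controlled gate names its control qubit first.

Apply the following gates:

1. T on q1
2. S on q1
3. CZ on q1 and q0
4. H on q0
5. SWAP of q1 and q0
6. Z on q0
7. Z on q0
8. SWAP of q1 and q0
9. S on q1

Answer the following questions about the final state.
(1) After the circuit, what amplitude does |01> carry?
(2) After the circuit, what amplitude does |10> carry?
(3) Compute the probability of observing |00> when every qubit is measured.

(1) The final state's coefficient on |01> equals 0. Key observation: steps 5-8 multiply out to the identity, so the circuit reduces to the remaining gates.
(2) The final state's coefficient on |10> equals sqrt(2)/2.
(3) Outcome |00> occurs with probability 1/2.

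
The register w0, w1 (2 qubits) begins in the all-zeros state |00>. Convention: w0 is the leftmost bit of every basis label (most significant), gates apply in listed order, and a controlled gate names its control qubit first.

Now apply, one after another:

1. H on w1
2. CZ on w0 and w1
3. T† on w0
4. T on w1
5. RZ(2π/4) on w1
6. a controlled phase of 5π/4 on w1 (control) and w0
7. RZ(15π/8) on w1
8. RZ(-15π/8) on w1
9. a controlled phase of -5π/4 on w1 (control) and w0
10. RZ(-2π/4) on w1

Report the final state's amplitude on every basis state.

The resulting statevector has amplitude sqrt(2)/2 on |00>, sqrt(2)*exp(I*pi/4)/2 on |01>, 0 on |10>, 0 on |11>. Key observation: gates 5-10 undo each other exactly, leaving only the rest of the circuit to track.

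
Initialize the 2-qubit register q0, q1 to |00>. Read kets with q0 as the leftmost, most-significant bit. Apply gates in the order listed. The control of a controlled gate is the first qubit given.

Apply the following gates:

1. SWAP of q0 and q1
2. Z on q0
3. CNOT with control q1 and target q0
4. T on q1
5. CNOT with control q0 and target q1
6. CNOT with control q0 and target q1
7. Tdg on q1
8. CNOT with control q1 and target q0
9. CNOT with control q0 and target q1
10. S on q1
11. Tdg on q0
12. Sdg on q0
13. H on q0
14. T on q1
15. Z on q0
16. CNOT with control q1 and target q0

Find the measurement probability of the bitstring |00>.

The probability of measuring |00> is 1/2. Key observation: gates 3-8 undo each other exactly, leaving only the rest of the circuit to track.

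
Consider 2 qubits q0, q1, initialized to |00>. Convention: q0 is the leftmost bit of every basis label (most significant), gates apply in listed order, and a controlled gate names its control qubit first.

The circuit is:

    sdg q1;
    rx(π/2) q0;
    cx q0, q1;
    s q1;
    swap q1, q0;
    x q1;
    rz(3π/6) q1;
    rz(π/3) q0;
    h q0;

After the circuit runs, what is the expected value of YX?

The observable YX averages to 1/2.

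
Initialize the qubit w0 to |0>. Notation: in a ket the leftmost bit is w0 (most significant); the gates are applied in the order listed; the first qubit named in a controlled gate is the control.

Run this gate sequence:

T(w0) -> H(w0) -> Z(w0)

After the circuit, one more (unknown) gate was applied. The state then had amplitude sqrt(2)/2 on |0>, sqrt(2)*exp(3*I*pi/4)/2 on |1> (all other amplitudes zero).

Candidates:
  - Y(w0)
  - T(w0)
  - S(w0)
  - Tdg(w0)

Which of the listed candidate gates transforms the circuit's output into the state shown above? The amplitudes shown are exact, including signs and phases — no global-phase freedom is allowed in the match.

The applied gate was Tdg(w0).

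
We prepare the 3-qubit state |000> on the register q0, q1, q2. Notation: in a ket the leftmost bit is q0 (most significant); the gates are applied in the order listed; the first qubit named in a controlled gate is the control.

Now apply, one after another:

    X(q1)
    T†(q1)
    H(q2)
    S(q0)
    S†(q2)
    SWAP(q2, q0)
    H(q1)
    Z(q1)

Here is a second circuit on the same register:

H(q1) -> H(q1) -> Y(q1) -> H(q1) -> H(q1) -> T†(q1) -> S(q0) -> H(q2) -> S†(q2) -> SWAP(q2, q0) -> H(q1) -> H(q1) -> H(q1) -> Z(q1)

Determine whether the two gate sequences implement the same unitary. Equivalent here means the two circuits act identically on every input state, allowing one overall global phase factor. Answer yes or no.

No, they are not equivalent — no single phase factor reconciles the two unitaries.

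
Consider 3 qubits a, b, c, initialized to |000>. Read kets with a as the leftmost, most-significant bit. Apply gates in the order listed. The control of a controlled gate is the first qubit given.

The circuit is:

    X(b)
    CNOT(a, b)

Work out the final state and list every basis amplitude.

The resulting statevector has amplitude 1 on |010>, and 0 on every other basis state.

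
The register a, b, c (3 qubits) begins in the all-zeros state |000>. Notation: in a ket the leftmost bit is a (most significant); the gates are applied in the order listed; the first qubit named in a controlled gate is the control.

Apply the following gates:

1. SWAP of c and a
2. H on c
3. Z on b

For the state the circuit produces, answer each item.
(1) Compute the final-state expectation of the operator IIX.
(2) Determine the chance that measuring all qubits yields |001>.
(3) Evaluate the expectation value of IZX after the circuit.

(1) The observable IIX averages to 1.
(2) Outcome |001> occurs with probability 1/2.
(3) In the final state, IZX has expectation 1.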